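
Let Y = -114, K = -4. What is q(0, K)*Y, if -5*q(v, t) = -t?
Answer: 456/5 ≈ 91.200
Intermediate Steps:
q(v, t) = t/5 (q(v, t) = -(-1)*t/5 = t/5)
q(0, K)*Y = ((⅕)*(-4))*(-114) = -⅘*(-114) = 456/5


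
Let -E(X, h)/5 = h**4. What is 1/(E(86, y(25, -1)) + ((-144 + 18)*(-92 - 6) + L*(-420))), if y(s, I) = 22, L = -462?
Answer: -1/964892 ≈ -1.0364e-6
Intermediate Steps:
E(X, h) = -5*h**4
1/(E(86, y(25, -1)) + ((-144 + 18)*(-92 - 6) + L*(-420))) = 1/(-5*22**4 + ((-144 + 18)*(-92 - 6) - 462*(-420))) = 1/(-5*234256 + (-126*(-98) + 194040)) = 1/(-1171280 + (12348 + 194040)) = 1/(-1171280 + 206388) = 1/(-964892) = -1/964892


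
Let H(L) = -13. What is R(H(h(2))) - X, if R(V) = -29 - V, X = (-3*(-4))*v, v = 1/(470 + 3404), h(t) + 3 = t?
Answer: -30998/1937 ≈ -16.003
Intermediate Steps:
h(t) = -3 + t
v = 1/3874 ≈ 0.00025813
X = 6/1937 (X = -3*(-4)*(1/3874) = 12*(1/3874) = 6/1937 ≈ 0.0030976)
R(H(h(2))) - X = (-29 - 1*(-13)) - 1*6/1937 = (-29 + 13) - 6/1937 = -16 - 6/1937 = -30998/1937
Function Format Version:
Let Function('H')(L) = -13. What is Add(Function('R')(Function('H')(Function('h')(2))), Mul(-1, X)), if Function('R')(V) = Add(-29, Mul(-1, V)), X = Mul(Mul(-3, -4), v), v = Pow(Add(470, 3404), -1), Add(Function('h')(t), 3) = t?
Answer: Rational(-30998, 1937) ≈ -16.003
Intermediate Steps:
Function('h')(t) = Add(-3, t)
v = Rational(1, 3874) (v = Pow(3874, -1) = Rational(1, 3874) ≈ 0.00025813)
X = Rational(6, 1937) (X = Mul(Mul(-3, -4), Rational(1, 3874)) = Mul(12, Rational(1, 3874)) = Rational(6, 1937) ≈ 0.0030976)
Add(Function('R')(Function('H')(Function('h')(2))), Mul(-1, X)) = Add(Add(-29, Mul(-1, -13)), Mul(-1, Rational(6, 1937))) = Add(Add(-29, 13), Rational(-6, 1937)) = Add(-16, Rational(-6, 1937)) = Rational(-30998, 1937)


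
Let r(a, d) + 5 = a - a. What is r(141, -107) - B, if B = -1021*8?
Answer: 8163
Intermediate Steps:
r(a, d) = -5 (r(a, d) = -5 + (a - a) = -5 + 0 = -5)
B = -8168
r(141, -107) - B = -5 - 1*(-8168) = -5 + 8168 = 8163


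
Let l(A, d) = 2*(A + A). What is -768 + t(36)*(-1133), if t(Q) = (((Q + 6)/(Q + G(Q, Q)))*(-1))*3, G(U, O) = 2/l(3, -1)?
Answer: 98556/31 ≈ 3179.2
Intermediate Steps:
l(A, d) = 4*A (l(A, d) = 2*(2*A) = 4*A)
G(U, O) = ⅙ (G(U, O) = 2/((4*3)) = 2/12 = 2*(1/12) = ⅙)
t(Q) = -3*(6 + Q)/(⅙ + Q) (t(Q) = (((Q + 6)/(Q + ⅙))*(-1))*3 = (((6 + Q)/(⅙ + Q))*(-1))*3 = -(6 + Q)/(⅙ + Q)*3 = -3*(6 + Q)/(⅙ + Q))
-768 + t(36)*(-1133) = -768 + (18*(-6 - 1*36)/(1 + 6*36))*(-1133) = -768 + (18*(-6 - 36)/(1 + 216))*(-1133) = -768 + (18*(-42)/217)*(-1133) = -768 + (18*(1/217)*(-42))*(-1133) = -768 - 108/31*(-1133) = -768 + 122364/31 = 98556/31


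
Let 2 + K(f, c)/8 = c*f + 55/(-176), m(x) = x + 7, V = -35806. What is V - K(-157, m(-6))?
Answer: -69063/2 ≈ -34532.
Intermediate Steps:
m(x) = 7 + x
K(f, c) = -37/2 + 8*c*f (K(f, c) = -16 + 8*(c*f + 55/(-176)) = -16 + 8*(c*f + 55*(-1/176)) = -16 + 8*(c*f - 5/16) = -16 + 8*(-5/16 + c*f) = -16 + (-5/2 + 8*c*f) = -37/2 + 8*c*f)
V - K(-157, m(-6)) = -35806 - (-37/2 + 8*(7 - 6)*(-157)) = -35806 - (-37/2 + 8*1*(-157)) = -35806 - (-37/2 - 1256) = -35806 - 1*(-2549/2) = -35806 + 2549/2 = -69063/2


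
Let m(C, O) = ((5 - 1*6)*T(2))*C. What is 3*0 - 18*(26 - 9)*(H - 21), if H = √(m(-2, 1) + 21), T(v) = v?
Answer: 4896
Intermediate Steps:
m(C, O) = -2*C (m(C, O) = ((5 - 1*6)*2)*C = ((5 - 6)*2)*C = (-1*2)*C = -2*C)
H = 5 (H = √(-2*(-2) + 21) = √(4 + 21) = √25 = 5)
3*0 - 18*(26 - 9)*(H - 21) = 3*0 - 18*(26 - 9)*(5 - 21) = 0 - 306*(-16) = 0 - 18*(-272) = 0 + 4896 = 4896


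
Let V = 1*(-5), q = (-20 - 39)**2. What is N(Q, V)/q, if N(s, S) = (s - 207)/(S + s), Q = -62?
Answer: 269/233227 ≈ 0.0011534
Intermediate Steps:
q = 3481 (q = (-59)**2 = 3481)
V = -5
N(s, S) = (-207 + s)/(S + s)
N(Q, V)/q = ((-207 - 62)/(-5 - 62))/3481 = (-269/(-67))*(1/3481) = -1/67*(-269)*(1/3481) = (269/67)*(1/3481) = 269/233227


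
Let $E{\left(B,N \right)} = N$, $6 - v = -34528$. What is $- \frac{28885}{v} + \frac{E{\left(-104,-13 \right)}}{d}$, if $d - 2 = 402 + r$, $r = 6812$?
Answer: $- \frac{104441551}{124598672} \approx -0.83822$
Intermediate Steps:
$v = 34534$ ($v = 6 - -34528 = 6 + 34528 = 34534$)
$d = 7216$ ($d = 2 + \left(402 + 6812\right) = 2 + 7214 = 7216$)
$- \frac{28885}{v} + \frac{E{\left(-104,-13 \right)}}{d} = - \frac{28885}{34534} - \frac{13}{7216} = - \frac{104441551}{124598672}$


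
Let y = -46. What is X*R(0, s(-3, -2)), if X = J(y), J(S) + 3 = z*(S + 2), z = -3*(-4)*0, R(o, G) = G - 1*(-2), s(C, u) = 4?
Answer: -18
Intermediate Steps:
R(o, G) = 2 + G (R(o, G) = G + 2 = 2 + G)
z = 0 (z = 12*0 = 0)
J(S) = -3 (J(S) = -3 + 0*(S + 2) = -3 + 0*(2 + S) = -3 + 0 = -3)
X = -3
X*R(0, s(-3, -2)) = -3*(2 + 4) = -3*6 = -18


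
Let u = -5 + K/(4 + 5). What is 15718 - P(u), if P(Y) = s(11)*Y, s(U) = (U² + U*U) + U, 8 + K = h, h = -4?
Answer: 51961/3 ≈ 17320.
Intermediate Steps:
K = -12 (K = -8 - 4 = -12)
s(U) = U + 2*U² (s(U) = (U² + U²) + U = 2*U² + U = U + 2*U²)
u = -19/3 (u = -5 - 12/(4 + 5) = -5 - 12/9 = -5 - 12*⅑ = -5 - 4/3 = -19/3 ≈ -6.3333)
P(Y) = 253*Y (P(Y) = (11*(1 + 2*11))*Y = (11*(1 + 22))*Y = (11*23)*Y = 253*Y)
15718 - P(u) = 15718 - 253*(-19)/3 = 15718 - 1*(-4807/3) = 15718 + 4807/3 = 51961/3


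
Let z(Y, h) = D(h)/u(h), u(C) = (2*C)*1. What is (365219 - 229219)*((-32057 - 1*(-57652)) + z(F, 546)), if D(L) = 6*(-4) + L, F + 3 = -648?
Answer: 316769636000/91 ≈ 3.4810e+9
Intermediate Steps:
F = -651 (F = -3 - 648 = -651)
u(C) = 2*C
D(L) = -24 + L
z(Y, h) = (-24 + h)/(2*h) (z(Y, h) = (-24 + h)/((2*h)) = (-24 + h)*(1/(2*h)) = (-24 + h)/(2*h))
(365219 - 229219)*((-32057 - 1*(-57652)) + z(F, 546)) = (365219 - 229219)*((-32057 - 1*(-57652)) + (½)*(-24 + 546)/546) = 136000*((-32057 + 57652) + (½)*(1/546)*522) = 136000*(25595 + 87/182) = 136000*(4658377/182) = 316769636000/91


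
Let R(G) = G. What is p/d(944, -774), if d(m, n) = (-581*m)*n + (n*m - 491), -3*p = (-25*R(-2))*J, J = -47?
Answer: 2350/1271339967 ≈ 1.8484e-6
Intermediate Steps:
p = 2350/3 (p = -(-25*(-2))*(-47)/3 = -50*(-47)/3 = -1/3*(-2350) = 2350/3 ≈ 783.33)
d(m, n) = -491 - 580*m*n (d(m, n) = -581*m*n + (m*n - 491) = -581*m*n + (-491 + m*n) = -491 - 580*m*n)
p/d(944, -774) = 2350/(3*(-491 - 580*944*(-774))) = 2350/(3*(-491 + 423780480)) = (2350/3)/423779989 = (2350/3)*(1/423779989) = 2350/1271339967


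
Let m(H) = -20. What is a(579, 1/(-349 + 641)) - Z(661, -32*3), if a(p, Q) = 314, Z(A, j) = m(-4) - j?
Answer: 238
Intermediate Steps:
Z(A, j) = -20 - j
a(579, 1/(-349 + 641)) - Z(661, -32*3) = 314 - (-20 - (-32)*3) = 314 - (-20 - 1*(-96)) = 314 - (-20 + 96) = 314 - 1*76 = 314 - 76 = 238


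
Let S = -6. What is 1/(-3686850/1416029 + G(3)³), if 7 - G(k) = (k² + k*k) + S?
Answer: -1416029/180690475 ≈ -0.0078368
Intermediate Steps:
G(k) = 13 - 2*k² (G(k) = 7 - ((k² + k*k) - 6) = 7 - ((k² + k²) - 6) = 7 - (2*k² - 6) = 7 - (-6 + 2*k²) = 7 + (6 - 2*k²) = 13 - 2*k²)
1/(-3686850/1416029 + G(3)³) = 1/(-3686850/1416029 + (13 - 2*3²)³) = 1/(-3686850*1/1416029 + (13 - 2*9)³) = 1/(-3686850/1416029 + (13 - 18)³) = 1/(-3686850/1416029 + (-5)³) = 1/(-3686850/1416029 - 125) = 1/(-180690475/1416029) = -1416029/180690475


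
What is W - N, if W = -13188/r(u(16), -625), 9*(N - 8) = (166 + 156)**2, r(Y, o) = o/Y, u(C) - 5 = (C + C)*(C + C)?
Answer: 57286568/5625 ≈ 10184.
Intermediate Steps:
u(C) = 5 + 4*C**2 (u(C) = 5 + (C + C)*(C + C) = 5 + (2*C)*(2*C) = 5 + 4*C**2)
N = 103756/9 (N = 8 + (166 + 156)**2/9 = 8 + (1/9)*322**2 = 8 + (1/9)*103684 = 8 + 103684/9 = 103756/9 ≈ 11528.)
W = 13570452/625 (W = -13188/((-625/(5 + 4*16**2))) = -13188/((-625/(5 + 4*256))) = -13188/((-625/(5 + 1024))) = -13188/((-625/1029)) = -13188/((-625*1/1029)) = -13188/(-625/1029) = -13188*(-1029/625) = 13570452/625 ≈ 21713.)
W - N = 13570452/625 - 1*103756/9 = 13570452/625 - 103756/9 = 57286568/5625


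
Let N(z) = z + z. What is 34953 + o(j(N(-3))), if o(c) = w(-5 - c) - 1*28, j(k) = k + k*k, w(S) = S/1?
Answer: 34890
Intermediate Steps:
N(z) = 2*z
w(S) = S (w(S) = S*1 = S)
j(k) = k + k**2
o(c) = -33 - c (o(c) = (-5 - c) - 1*28 = (-5 - c) - 28 = -33 - c)
34953 + o(j(N(-3))) = 34953 + (-33 - 2*(-3)*(1 + 2*(-3))) = 34953 + (-33 - (-6)*(1 - 6)) = 34953 + (-33 - (-6)*(-5)) = 34953 + (-33 - 1*30) = 34953 + (-33 - 30) = 34953 - 63 = 34890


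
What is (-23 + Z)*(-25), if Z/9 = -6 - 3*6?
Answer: 5975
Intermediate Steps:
Z = -216 (Z = 9*(-6 - 3*6) = 9*(-6 - 18) = 9*(-24) = -216)
(-23 + Z)*(-25) = (-23 - 216)*(-25) = -239*(-25) = 5975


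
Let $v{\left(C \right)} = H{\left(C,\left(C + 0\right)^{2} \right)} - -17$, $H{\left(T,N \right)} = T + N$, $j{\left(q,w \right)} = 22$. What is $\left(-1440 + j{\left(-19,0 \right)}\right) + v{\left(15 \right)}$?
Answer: $-1161$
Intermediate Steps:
$H{\left(T,N \right)} = N + T$
$v{\left(C \right)} = 17 + C + C^{2}$ ($v{\left(C \right)} = \left(\left(C + 0\right)^{2} + C\right) - -17 = \left(C^{2} + C\right) + 17 = \left(C + C^{2}\right) + 17 = 17 + C + C^{2}$)
$\left(-1440 + j{\left(-19,0 \right)}\right) + v{\left(15 \right)} = \left(-1440 + 22\right) + \left(17 + 15 + 15^{2}\right) = -1418 + \left(17 + 15 + 225\right) = -1418 + 257 = -1161$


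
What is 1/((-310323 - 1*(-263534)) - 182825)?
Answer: -1/229614 ≈ -4.3551e-6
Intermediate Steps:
1/((-310323 - 1*(-263534)) - 182825) = 1/((-310323 + 263534) - 182825) = 1/(-46789 - 182825) = 1/(-229614) = -1/229614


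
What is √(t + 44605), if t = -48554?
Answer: I*√3949 ≈ 62.841*I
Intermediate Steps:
√(t + 44605) = √(-48554 + 44605) = √(-3949) = I*√3949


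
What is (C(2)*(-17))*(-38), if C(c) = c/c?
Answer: 646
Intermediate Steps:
C(c) = 1
(C(2)*(-17))*(-38) = (1*(-17))*(-38) = -17*(-38) = 646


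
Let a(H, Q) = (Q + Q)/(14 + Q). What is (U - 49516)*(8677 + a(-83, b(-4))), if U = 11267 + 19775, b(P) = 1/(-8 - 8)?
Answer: -35746617306/223 ≈ -1.6030e+8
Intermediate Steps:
b(P) = -1/16 (b(P) = 1/(-16) = -1/16)
a(H, Q) = 2*Q/(14 + Q) (a(H, Q) = (2*Q)/(14 + Q) = 2*Q/(14 + Q))
U = 31042
(U - 49516)*(8677 + a(-83, b(-4))) = (31042 - 49516)*(8677 + 2*(-1/16)/(14 - 1/16)) = -18474*(8677 + 2*(-1/16)/(223/16)) = -18474*(8677 + 2*(-1/16)*(16/223)) = -18474*(8677 - 2/223) = -18474*1934969/223 = -35746617306/223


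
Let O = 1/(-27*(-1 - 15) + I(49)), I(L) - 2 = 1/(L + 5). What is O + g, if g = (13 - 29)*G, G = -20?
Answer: 7499894/23437 ≈ 320.00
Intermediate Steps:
I(L) = 2 + 1/(5 + L) (I(L) = 2 + 1/(L + 5) = 2 + 1/(5 + L))
g = 320 (g = (13 - 29)*(-20) = -16*(-20) = 320)
O = 54/23437 (O = 1/(-27*(-1 - 15) + (11 + 2*49)/(5 + 49)) = 1/(-27*(-16) + (11 + 98)/54) = 1/(432 + (1/54)*109) = 1/(432 + 109/54) = 1/(23437/54) = 54/23437 ≈ 0.0023040)
O + g = 54/23437 + 320 = 7499894/23437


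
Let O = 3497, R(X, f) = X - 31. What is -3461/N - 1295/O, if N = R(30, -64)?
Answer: 12101822/3497 ≈ 3460.6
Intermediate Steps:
R(X, f) = -31 + X
N = -1 (N = -31 + 30 = -1)
-3461/N - 1295/O = -3461/(-1) - 1295/3497 = -3461*(-1) - 1295*1/3497 = 3461 - 1295/3497 = 12101822/3497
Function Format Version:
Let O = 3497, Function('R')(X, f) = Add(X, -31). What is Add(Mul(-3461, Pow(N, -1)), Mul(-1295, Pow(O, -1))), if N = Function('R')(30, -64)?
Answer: Rational(12101822, 3497) ≈ 3460.6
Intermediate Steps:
Function('R')(X, f) = Add(-31, X)
N = -1 (N = Add(-31, 30) = -1)
Add(Mul(-3461, Pow(N, -1)), Mul(-1295, Pow(O, -1))) = Add(Mul(-3461, Pow(-1, -1)), Mul(-1295, Pow(3497, -1))) = Add(Mul(-3461, -1), Mul(-1295, Rational(1, 3497))) = Add(3461, Rational(-1295, 3497)) = Rational(12101822, 3497)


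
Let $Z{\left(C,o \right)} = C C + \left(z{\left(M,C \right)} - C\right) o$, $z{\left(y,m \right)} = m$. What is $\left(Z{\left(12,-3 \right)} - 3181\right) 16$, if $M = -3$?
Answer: $-48592$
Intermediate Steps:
$Z{\left(C,o \right)} = C^{2}$ ($Z{\left(C,o \right)} = C C + \left(C - C\right) o = C^{2} + 0 o = C^{2} + 0 = C^{2}$)
$\left(Z{\left(12,-3 \right)} - 3181\right) 16 = \left(12^{2} - 3181\right) 16 = \left(144 - 3181\right) 16 = \left(-3037\right) 16 = -48592$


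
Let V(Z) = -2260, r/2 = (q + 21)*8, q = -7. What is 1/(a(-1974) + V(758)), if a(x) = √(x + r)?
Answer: -226/510935 - I*√70/1021870 ≈ -0.00044233 - 8.1875e-6*I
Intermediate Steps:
r = 224 (r = 2*((-7 + 21)*8) = 2*(14*8) = 2*112 = 224)
a(x) = √(224 + x) (a(x) = √(x + 224) = √(224 + x))
1/(a(-1974) + V(758)) = 1/(√(224 - 1974) - 2260) = 1/(√(-1750) - 2260) = 1/(5*I*√70 - 2260) = 1/(-2260 + 5*I*√70)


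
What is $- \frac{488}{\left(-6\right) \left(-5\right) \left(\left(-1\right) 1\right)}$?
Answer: $\frac{244}{15} \approx 16.267$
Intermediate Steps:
$- \frac{488}{\left(-6\right) \left(-5\right) \left(\left(-1\right) 1\right)} = - \frac{488}{30 \left(-1\right)} = - \frac{488}{-30} = \left(-488\right) \left(- \frac{1}{30}\right) = \frac{244}{15}$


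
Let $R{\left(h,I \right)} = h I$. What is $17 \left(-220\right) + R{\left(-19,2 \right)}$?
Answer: $-3778$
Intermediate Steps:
$R{\left(h,I \right)} = I h$
$17 \left(-220\right) + R{\left(-19,2 \right)} = 17 \left(-220\right) + 2 \left(-19\right) = -3740 - 38 = -3778$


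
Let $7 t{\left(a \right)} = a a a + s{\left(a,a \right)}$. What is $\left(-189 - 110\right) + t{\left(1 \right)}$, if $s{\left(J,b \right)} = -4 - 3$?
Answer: $- \frac{2099}{7} \approx -299.86$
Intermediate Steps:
$s{\left(J,b \right)} = -7$ ($s{\left(J,b \right)} = -4 - 3 = -7$)
$t{\left(a \right)} = -1 + \frac{a^{3}}{7}$ ($t{\left(a \right)} = \frac{a a a - 7}{7} = \frac{a^{2} a - 7}{7} = \frac{a^{3} - 7}{7} = \frac{-7 + a^{3}}{7} = -1 + \frac{a^{3}}{7}$)
$\left(-189 - 110\right) + t{\left(1 \right)} = \left(-189 - 110\right) - \left(1 - \frac{1^{3}}{7}\right) = -299 + \left(-1 + \frac{1}{7} \cdot 1\right) = -299 + \left(-1 + \frac{1}{7}\right) = -299 - \frac{6}{7} = - \frac{2099}{7}$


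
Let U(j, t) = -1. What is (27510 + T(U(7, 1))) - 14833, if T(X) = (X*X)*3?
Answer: 12680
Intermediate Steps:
T(X) = 3*X² (T(X) = X²*3 = 3*X²)
(27510 + T(U(7, 1))) - 14833 = (27510 + 3*(-1)²) - 14833 = (27510 + 3*1) - 14833 = (27510 + 3) - 14833 = 27513 - 14833 = 12680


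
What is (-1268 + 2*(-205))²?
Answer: 2815684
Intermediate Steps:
(-1268 + 2*(-205))² = (-1268 - 410)² = (-1678)² = 2815684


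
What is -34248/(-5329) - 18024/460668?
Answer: 1306742314/204574981 ≈ 6.3876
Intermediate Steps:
-34248/(-5329) - 18024/460668 = -34248*(-1/5329) - 18024*1/460668 = 34248/5329 - 1502/38389 = 1306742314/204574981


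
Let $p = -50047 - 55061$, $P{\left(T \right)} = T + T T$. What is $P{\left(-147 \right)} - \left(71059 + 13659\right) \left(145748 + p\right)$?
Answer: $-3442918058$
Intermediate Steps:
$P{\left(T \right)} = T + T^{2}$
$p = -105108$ ($p = -50047 - 55061 = -105108$)
$P{\left(-147 \right)} - \left(71059 + 13659\right) \left(145748 + p\right) = - 147 \left(1 - 147\right) - \left(71059 + 13659\right) \left(145748 - 105108\right) = \left(-147\right) \left(-146\right) - 84718 \cdot 40640 = 21462 - 3442939520 = -3442918058$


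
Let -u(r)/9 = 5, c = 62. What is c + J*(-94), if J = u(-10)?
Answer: 4292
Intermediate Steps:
u(r) = -45 (u(r) = -9*5 = -45)
J = -45
c + J*(-94) = 62 - 45*(-94) = 62 + 4230 = 4292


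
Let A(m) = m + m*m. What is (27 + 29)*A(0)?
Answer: 0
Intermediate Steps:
A(m) = m + m**2
(27 + 29)*A(0) = (27 + 29)*(0*(1 + 0)) = 56*(0*1) = 56*0 = 0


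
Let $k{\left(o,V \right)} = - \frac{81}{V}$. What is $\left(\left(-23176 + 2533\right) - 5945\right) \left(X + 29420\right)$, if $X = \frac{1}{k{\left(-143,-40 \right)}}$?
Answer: $- \frac{63360799280}{81} \approx -7.8223 \cdot 10^{8}$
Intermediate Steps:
$X = \frac{40}{81}$ ($X = \frac{1}{\left(-81\right) \frac{1}{-40}} = \frac{1}{\left(-81\right) \left(- \frac{1}{40}\right)} = \frac{1}{\frac{81}{40}} = \frac{40}{81} \approx 0.49383$)
$\left(\left(-23176 + 2533\right) - 5945\right) \left(X + 29420\right) = \left(\left(-23176 + 2533\right) - 5945\right) \left(\frac{40}{81} + 29420\right) = \left(-20643 - 5945\right) \frac{2383060}{81} = \left(-26588\right) \frac{2383060}{81} = - \frac{63360799280}{81}$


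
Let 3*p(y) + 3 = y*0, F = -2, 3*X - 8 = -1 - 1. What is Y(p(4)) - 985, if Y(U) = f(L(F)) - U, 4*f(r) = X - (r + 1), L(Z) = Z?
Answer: -3933/4 ≈ -983.25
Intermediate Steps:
X = 2 (X = 8/3 + (-1 - 1)/3 = 8/3 + (⅓)*(-2) = 8/3 - ⅔ = 2)
f(r) = ¼ - r/4 (f(r) = (2 - (r + 1))/4 = (2 - (1 + r))/4 = (2 + (-1 - r))/4 = (1 - r)/4 = ¼ - r/4)
p(y) = -1 (p(y) = -1 + (y*0)/3 = -1 + (⅓)*0 = -1 + 0 = -1)
Y(U) = ¾ - U (Y(U) = (¼ - ¼*(-2)) - U = (¼ + ½) - U = ¾ - U)
Y(p(4)) - 985 = (¾ - 1*(-1)) - 985 = (¾ + 1) - 985 = 7/4 - 985 = -3933/4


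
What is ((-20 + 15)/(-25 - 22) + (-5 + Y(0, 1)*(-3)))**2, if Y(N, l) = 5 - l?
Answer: 630436/2209 ≈ 285.39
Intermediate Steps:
((-20 + 15)/(-25 - 22) + (-5 + Y(0, 1)*(-3)))**2 = ((-20 + 15)/(-25 - 22) + (-5 + (5 - 1*1)*(-3)))**2 = (-5/(-47) + (-5 + (5 - 1)*(-3)))**2 = (-5*(-1/47) + (-5 + 4*(-3)))**2 = (5/47 + (-5 - 12))**2 = (5/47 - 17)**2 = (-794/47)**2 = 630436/2209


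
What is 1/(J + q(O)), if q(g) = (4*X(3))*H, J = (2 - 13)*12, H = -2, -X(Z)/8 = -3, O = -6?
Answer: -1/324 ≈ -0.0030864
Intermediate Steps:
X(Z) = 24 (X(Z) = -8*(-3) = 24)
J = -132 (J = -11*12 = -132)
q(g) = -192 (q(g) = (4*24)*(-2) = 96*(-2) = -192)
1/(J + q(O)) = 1/(-132 - 192) = 1/(-324) = -1/324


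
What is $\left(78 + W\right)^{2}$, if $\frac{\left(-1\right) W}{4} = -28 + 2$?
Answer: $33124$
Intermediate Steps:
$W = 104$ ($W = - 4 \left(-28 + 2\right) = \left(-4\right) \left(-26\right) = 104$)
$\left(78 + W\right)^{2} = \left(78 + 104\right)^{2} = 182^{2} = 33124$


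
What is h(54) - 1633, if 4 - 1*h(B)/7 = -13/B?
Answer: -86579/54 ≈ -1603.3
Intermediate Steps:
h(B) = 28 + 91/B (h(B) = 28 - (-91)/B = 28 + 91/B)
h(54) - 1633 = (28 + 91/54) - 1633 = 1603/54 - 1633 = -86579/54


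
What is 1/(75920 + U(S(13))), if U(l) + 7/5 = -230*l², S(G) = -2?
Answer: 5/374993 ≈ 1.3334e-5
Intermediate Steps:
U(l) = -7/5 - 230*l²
1/(75920 + U(S(13))) = 1/(75920 + (-7/5 - 230*(-2)²)) = 1/(75920 + (-7/5 - 230*4)) = 1/(75920 + (-7/5 - 920)) = 1/(75920 - 4607/5) = 1/(374993/5) = 5/374993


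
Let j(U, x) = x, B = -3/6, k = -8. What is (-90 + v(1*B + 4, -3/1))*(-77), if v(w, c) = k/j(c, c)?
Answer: 20174/3 ≈ 6724.7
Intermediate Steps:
B = -½ (B = -3*⅙ = -½ ≈ -0.50000)
v(w, c) = -8/c
(-90 + v(1*B + 4, -3/1))*(-77) = (-90 - 8/((-3/1)))*(-77) = (-90 - 8/((-3*1)))*(-77) = (-90 - 8/(-3))*(-77) = (-90 - 8*(-⅓))*(-77) = (-90 + 8/3)*(-77) = -262/3*(-77) = 20174/3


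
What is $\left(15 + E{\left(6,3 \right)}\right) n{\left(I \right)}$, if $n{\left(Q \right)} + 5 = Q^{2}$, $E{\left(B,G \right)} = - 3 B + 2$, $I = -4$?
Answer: $-11$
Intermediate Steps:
$E{\left(B,G \right)} = 2 - 3 B$
$n{\left(Q \right)} = -5 + Q^{2}$
$\left(15 + E{\left(6,3 \right)}\right) n{\left(I \right)} = \left(15 + \left(2 - 18\right)\right) \left(-5 + \left(-4\right)^{2}\right) = \left(15 + \left(2 - 18\right)\right) \left(-5 + 16\right) = \left(15 - 16\right) 11 = \left(-1\right) 11 = -11$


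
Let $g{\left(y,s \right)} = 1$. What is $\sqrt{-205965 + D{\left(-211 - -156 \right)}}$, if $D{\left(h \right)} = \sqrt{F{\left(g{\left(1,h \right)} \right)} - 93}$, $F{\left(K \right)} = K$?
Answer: $\sqrt{-205965 + 2 i \sqrt{23}} \approx 0.011 + 453.83 i$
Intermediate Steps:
$D{\left(h \right)} = 2 i \sqrt{23}$ ($D{\left(h \right)} = \sqrt{1 - 93} = \sqrt{-92} = 2 i \sqrt{23}$)
$\sqrt{-205965 + D{\left(-211 - -156 \right)}} = \sqrt{-205965 + 2 i \sqrt{23}}$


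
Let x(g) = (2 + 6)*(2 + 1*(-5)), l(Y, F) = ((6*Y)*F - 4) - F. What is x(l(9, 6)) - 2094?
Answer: -2118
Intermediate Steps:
l(Y, F) = -4 - F + 6*F*Y (l(Y, F) = (6*F*Y - 4) - F = (-4 + 6*F*Y) - F = -4 - F + 6*F*Y)
x(g) = -24 (x(g) = 8*(2 - 5) = 8*(-3) = -24)
x(l(9, 6)) - 2094 = -24 - 2094 = -2118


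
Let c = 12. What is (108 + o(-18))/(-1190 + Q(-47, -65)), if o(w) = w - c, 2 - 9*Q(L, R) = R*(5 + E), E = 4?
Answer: -702/10123 ≈ -0.069347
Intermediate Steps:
Q(L, R) = 2/9 - R (Q(L, R) = 2/9 - R*(5 + 4)/9 = 2/9 - R*9/9 = 2/9 - R)
o(w) = -12 + w (o(w) = w - 1*12 = w - 12 = -12 + w)
(108 + o(-18))/(-1190 + Q(-47, -65)) = (108 + (-12 - 18))/(-1190 + (2/9 - 1*(-65))) = (108 - 30)/(-1190 + (2/9 + 65)) = 78/(-1190 + 587/9) = 78/(-10123/9) = 78*(-9/10123) = -702/10123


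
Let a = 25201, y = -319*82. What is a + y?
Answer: -957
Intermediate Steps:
y = -26158
a + y = 25201 - 26158 = -957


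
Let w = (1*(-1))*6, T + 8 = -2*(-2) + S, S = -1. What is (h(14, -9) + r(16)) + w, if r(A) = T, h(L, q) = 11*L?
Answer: 143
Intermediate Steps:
T = -5 (T = -8 + (-2*(-2) - 1) = -8 + (4 - 1) = -8 + 3 = -5)
r(A) = -5
w = -6 (w = -1*6 = -6)
(h(14, -9) + r(16)) + w = (11*14 - 5) - 6 = (154 - 5) - 6 = 149 - 6 = 143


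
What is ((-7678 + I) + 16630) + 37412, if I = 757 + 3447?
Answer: 50568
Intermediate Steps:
I = 4204
((-7678 + I) + 16630) + 37412 = ((-7678 + 4204) + 16630) + 37412 = (-3474 + 16630) + 37412 = 13156 + 37412 = 50568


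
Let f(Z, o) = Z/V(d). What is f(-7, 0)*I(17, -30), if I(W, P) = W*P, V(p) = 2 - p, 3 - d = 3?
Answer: 1785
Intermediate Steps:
d = 0 (d = 3 - 1*3 = 3 - 3 = 0)
I(W, P) = P*W
f(Z, o) = Z/2 (f(Z, o) = Z/(2 - 1*0) = Z/(2 + 0) = Z/2)
f(-7, 0)*I(17, -30) = ((½)*(-7))*(-30*17) = -7/2*(-510) = 1785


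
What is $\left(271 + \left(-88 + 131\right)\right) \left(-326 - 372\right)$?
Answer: $-219172$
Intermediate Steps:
$\left(271 + \left(-88 + 131\right)\right) \left(-326 - 372\right) = \left(271 + 43\right) \left(-698\right) = 314 \left(-698\right) = -219172$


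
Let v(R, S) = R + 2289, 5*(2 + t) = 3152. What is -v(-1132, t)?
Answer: -1157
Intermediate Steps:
t = 3142/5 (t = -2 + (⅕)*3152 = -2 + 3152/5 = 3142/5 ≈ 628.40)
v(R, S) = 2289 + R
-v(-1132, t) = -(2289 - 1132) = -1*1157 = -1157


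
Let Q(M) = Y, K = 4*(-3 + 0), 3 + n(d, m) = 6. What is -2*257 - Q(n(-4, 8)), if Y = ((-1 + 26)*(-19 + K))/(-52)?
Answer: -27503/52 ≈ -528.90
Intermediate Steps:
n(d, m) = 3 (n(d, m) = -3 + 6 = 3)
K = -12 (K = 4*(-3) = -12)
Y = 775/52 (Y = ((-1 + 26)*(-19 - 12))/(-52) = (25*(-31))*(-1/52) = -775*(-1/52) = 775/52 ≈ 14.904)
Q(M) = 775/52
-2*257 - Q(n(-4, 8)) = -2*257 - 1*775/52 = -514 - 775/52 = -27503/52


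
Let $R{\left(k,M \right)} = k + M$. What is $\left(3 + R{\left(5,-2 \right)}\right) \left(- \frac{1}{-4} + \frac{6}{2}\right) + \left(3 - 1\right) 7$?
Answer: $\frac{67}{2} \approx 33.5$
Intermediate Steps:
$R{\left(k,M \right)} = M + k$
$\left(3 + R{\left(5,-2 \right)}\right) \left(- \frac{1}{-4} + \frac{6}{2}\right) + \left(3 - 1\right) 7 = \left(3 + \left(-2 + 5\right)\right) \left(- \frac{1}{-4} + \frac{6}{2}\right) + \left(3 - 1\right) 7 = \left(3 + 3\right) \left(\left(-1\right) \left(- \frac{1}{4}\right) + 6 \cdot \frac{1}{2}\right) + 2 \cdot 7 = 6 \left(\frac{1}{4} + 3\right) + 14 = 6 \cdot \frac{13}{4} + 14 = \frac{39}{2} + 14 = \frac{67}{2}$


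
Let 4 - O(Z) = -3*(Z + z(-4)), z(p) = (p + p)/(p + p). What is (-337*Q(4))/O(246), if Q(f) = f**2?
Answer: -5392/745 ≈ -7.2376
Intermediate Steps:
z(p) = 1 (z(p) = (2*p)/((2*p)) = (2*p)*(1/(2*p)) = 1)
O(Z) = 7 + 3*Z (O(Z) = 4 - (-3)*(Z + 1) = 4 - (-3)*(1 + Z) = 4 - (-3 - 3*Z) = 4 + (3 + 3*Z) = 7 + 3*Z)
(-337*Q(4))/O(246) = (-337*4**2)/(7 + 3*246) = (-337*16)/(7 + 738) = -5392/745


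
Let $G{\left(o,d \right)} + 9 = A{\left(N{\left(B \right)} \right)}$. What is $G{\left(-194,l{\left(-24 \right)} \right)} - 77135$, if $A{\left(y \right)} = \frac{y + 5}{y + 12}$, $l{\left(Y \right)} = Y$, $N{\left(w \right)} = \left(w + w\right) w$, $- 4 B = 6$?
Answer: $- \frac{2545733}{33} \approx -77143.0$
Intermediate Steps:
$B = - \frac{3}{2}$ ($B = \left(- \frac{1}{4}\right) 6 = - \frac{3}{2} \approx -1.5$)
$N{\left(w \right)} = 2 w^{2}$ ($N{\left(w \right)} = 2 w w = 2 w^{2}$)
$A{\left(y \right)} = \frac{5 + y}{12 + y}$
$G{\left(o,d \right)} = - \frac{278}{33}$ ($G{\left(o,d \right)} = -9 + \frac{5 + 2 \left(- \frac{3}{2}\right)^{2}}{12 + 2 \left(- \frac{3}{2}\right)^{2}} = -9 + \frac{5 + 2 \cdot \frac{9}{4}}{12 + 2 \cdot \frac{9}{4}} = -9 + \frac{5 + \frac{9}{2}}{12 + \frac{9}{2}} = -9 + \frac{1}{\frac{33}{2}} \cdot \frac{19}{2} = -9 + \frac{2}{33} \cdot \frac{19}{2} = -9 + \frac{19}{33} = - \frac{278}{33}$)
$G{\left(-194,l{\left(-24 \right)} \right)} - 77135 = - \frac{278}{33} - 77135 = - \frac{2545733}{33}$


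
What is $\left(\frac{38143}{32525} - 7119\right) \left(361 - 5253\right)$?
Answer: $\frac{1132533868144}{32525} \approx 3.482 \cdot 10^{7}$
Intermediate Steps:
$\left(\frac{38143}{32525} - 7119\right) \left(361 - 5253\right) = \left(38143 \cdot \frac{1}{32525} - 7119\right) \left(-4892\right) = \left(\frac{38143}{32525} - 7119\right) \left(-4892\right) = \left(- \frac{231507332}{32525}\right) \left(-4892\right) = \frac{1132533868144}{32525}$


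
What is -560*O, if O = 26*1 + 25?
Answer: -28560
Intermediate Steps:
O = 51 (O = 26 + 25 = 51)
-560*O = -560*51 = -28560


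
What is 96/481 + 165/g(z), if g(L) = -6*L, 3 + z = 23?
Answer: -4523/3848 ≈ -1.1754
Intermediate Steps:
z = 20 (z = -3 + 23 = 20)
96/481 + 165/g(z) = 96/481 + 165/((-6*20)) = 96*(1/481) + 165/(-120) = 96/481 + 165*(-1/120) = 96/481 - 11/8 = -4523/3848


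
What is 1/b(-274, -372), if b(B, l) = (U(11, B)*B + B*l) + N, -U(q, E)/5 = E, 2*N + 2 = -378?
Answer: -1/273642 ≈ -3.6544e-6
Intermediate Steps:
N = -190 (N = -1 + (½)*(-378) = -1 - 189 = -190)
U(q, E) = -5*E
b(B, l) = -190 - 5*B² + B*l (b(B, l) = ((-5*B)*B + B*l) - 190 = (-5*B² + B*l) - 190 = -190 - 5*B² + B*l)
1/b(-274, -372) = 1/(-190 - 5*(-274)² - 274*(-372)) = 1/(-190 - 5*75076 + 101928) = 1/(-190 - 375380 + 101928) = 1/(-273642) = -1/273642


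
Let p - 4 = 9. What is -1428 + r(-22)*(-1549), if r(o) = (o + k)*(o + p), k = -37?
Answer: -823947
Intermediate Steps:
p = 13 (p = 4 + 9 = 13)
r(o) = (-37 + o)*(13 + o) (r(o) = (o - 37)*(o + 13) = (-37 + o)*(13 + o))
-1428 + r(-22)*(-1549) = -1428 + (-481 + (-22)² - 24*(-22))*(-1549) = -1428 + (-481 + 484 + 528)*(-1549) = -1428 + 531*(-1549) = -1428 - 822519 = -823947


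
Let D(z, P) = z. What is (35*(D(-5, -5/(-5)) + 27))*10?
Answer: 7700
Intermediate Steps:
(35*(D(-5, -5/(-5)) + 27))*10 = (35*(-5 + 27))*10 = (35*22)*10 = 770*10 = 7700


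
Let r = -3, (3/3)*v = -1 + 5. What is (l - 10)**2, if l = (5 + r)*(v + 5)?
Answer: 64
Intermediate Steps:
v = 4 (v = -1 + 5 = 4)
l = 18 (l = (5 - 3)*(4 + 5) = 2*9 = 18)
(l - 10)**2 = (18 - 10)**2 = 8**2 = 64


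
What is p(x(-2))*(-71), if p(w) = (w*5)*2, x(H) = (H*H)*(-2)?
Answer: 5680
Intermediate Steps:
x(H) = -2*H² (x(H) = H²*(-2) = -2*H²)
p(w) = 10*w (p(w) = (5*w)*2 = 10*w)
p(x(-2))*(-71) = (10*(-2*(-2)²))*(-71) = (10*(-2*4))*(-71) = (10*(-8))*(-71) = -80*(-71) = 5680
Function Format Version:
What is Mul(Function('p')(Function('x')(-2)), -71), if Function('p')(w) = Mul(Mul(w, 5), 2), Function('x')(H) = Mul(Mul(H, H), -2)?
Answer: 5680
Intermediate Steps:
Function('x')(H) = Mul(-2, Pow(H, 2)) (Function('x')(H) = Mul(Pow(H, 2), -2) = Mul(-2, Pow(H, 2)))
Function('p')(w) = Mul(10, w) (Function('p')(w) = Mul(Mul(5, w), 2) = Mul(10, w))
Mul(Function('p')(Function('x')(-2)), -71) = Mul(Mul(10, Mul(-2, Pow(-2, 2))), -71) = Mul(Mul(10, Mul(-2, 4)), -71) = Mul(Mul(10, -8), -71) = Mul(-80, -71) = 5680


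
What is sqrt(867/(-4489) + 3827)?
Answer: 2*sqrt(4294634)/67 ≈ 61.861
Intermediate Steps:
sqrt(867/(-4489) + 3827) = sqrt(867*(-1/4489) + 3827) = sqrt(-867/4489 + 3827) = sqrt(17178536/4489) = 2*sqrt(4294634)/67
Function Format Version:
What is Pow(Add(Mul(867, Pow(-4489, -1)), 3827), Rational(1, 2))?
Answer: Mul(Rational(2, 67), Pow(4294634, Rational(1, 2))) ≈ 61.861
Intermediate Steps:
Pow(Add(Mul(867, Pow(-4489, -1)), 3827), Rational(1, 2)) = Pow(Add(Mul(867, Rational(-1, 4489)), 3827), Rational(1, 2)) = Pow(Add(Rational(-867, 4489), 3827), Rational(1, 2)) = Pow(Rational(17178536, 4489), Rational(1, 2)) = Mul(Rational(2, 67), Pow(4294634, Rational(1, 2)))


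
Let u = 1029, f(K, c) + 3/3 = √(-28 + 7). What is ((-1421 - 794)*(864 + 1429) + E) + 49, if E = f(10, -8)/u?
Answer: -5226235435/1029 + I*√21/1029 ≈ -5.0789e+6 + 0.0044534*I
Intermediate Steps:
f(K, c) = -1 + I*√21 (f(K, c) = -1 + √(-28 + 7) = -1 + √(-21) = -1 + I*√21)
E = -1/1029 + I*√21/1029 (E = (-1 + I*√21)/1029 = (-1 + I*√21)*(1/1029) = -1/1029 + I*√21/1029 ≈ -0.00097182 + 0.0044534*I)
((-1421 - 794)*(864 + 1429) + E) + 49 = ((-1421 - 794)*(864 + 1429) + (-1/1029 + I*√21/1029)) + 49 = (-2215*2293 + (-1/1029 + I*√21/1029)) + 49 = (-5078995 + (-1/1029 + I*√21/1029)) + 49 = (-5226285856/1029 + I*√21/1029) + 49 = -5226235435/1029 + I*√21/1029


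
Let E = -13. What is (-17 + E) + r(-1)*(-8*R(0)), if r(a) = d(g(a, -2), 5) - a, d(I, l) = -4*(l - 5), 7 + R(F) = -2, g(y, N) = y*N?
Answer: 42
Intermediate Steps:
g(y, N) = N*y
R(F) = -9 (R(F) = -7 - 2 = -9)
d(I, l) = 20 - 4*l (d(I, l) = -4*(-5 + l) = 20 - 4*l)
r(a) = -a (r(a) = (20 - 4*5) - a = (20 - 20) - a = 0 - a = -a)
(-17 + E) + r(-1)*(-8*R(0)) = (-17 - 13) + (-1*(-1))*(-8*(-9)) = -30 + 1*72 = -30 + 72 = 42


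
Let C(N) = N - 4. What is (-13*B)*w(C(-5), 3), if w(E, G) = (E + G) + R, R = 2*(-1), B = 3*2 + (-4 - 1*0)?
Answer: 208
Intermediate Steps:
B = 2 (B = 6 + (-4 + 0) = 6 - 4 = 2)
R = -2
C(N) = -4 + N
w(E, G) = -2 + E + G (w(E, G) = (E + G) - 2 = -2 + E + G)
(-13*B)*w(C(-5), 3) = (-13*2)*(-2 + (-4 - 5) + 3) = -26*(-2 - 9 + 3) = -26*(-8) = 208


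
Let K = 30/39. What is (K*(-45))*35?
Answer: -15750/13 ≈ -1211.5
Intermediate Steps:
K = 10/13 (K = 30*(1/39) = 10/13 ≈ 0.76923)
(K*(-45))*35 = ((10/13)*(-45))*35 = -450/13*35 = -15750/13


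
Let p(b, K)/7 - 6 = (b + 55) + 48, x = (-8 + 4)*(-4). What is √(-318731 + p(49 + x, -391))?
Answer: I*√317513 ≈ 563.48*I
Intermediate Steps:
x = 16 (x = -4*(-4) = 16)
p(b, K) = 763 + 7*b (p(b, K) = 42 + 7*((b + 55) + 48) = 42 + 7*((55 + b) + 48) = 42 + 7*(103 + b) = 42 + (721 + 7*b) = 763 + 7*b)
√(-318731 + p(49 + x, -391)) = √(-318731 + (763 + 7*(49 + 16))) = √(-318731 + (763 + 7*65)) = √(-318731 + (763 + 455)) = √(-318731 + 1218) = √(-317513) = I*√317513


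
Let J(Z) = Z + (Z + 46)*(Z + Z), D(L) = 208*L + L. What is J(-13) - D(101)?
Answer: -21980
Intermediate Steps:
D(L) = 209*L
J(Z) = Z + 2*Z*(46 + Z) (J(Z) = Z + (46 + Z)*(2*Z) = Z + 2*Z*(46 + Z))
J(-13) - D(101) = -13*(93 + 2*(-13)) - 209*101 = -13*(93 - 26) - 1*21109 = -13*67 - 21109 = -871 - 21109 = -21980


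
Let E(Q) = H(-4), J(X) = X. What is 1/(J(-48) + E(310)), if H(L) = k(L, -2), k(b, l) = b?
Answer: -1/52 ≈ -0.019231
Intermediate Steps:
H(L) = L
E(Q) = -4
1/(J(-48) + E(310)) = 1/(-48 - 4) = 1/(-52) = -1/52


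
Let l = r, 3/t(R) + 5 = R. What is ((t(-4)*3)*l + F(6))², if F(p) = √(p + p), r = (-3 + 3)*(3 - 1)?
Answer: 12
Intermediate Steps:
r = 0 (r = 0*2 = 0)
t(R) = 3/(-5 + R)
F(p) = √2*√p (F(p) = √(2*p) = √2*√p)
l = 0
((t(-4)*3)*l + F(6))² = (((3/(-5 - 4))*3)*0 + √2*√6)² = (((3/(-9))*3)*0 + 2*√3)² = (((3*(-⅑))*3)*0 + 2*√3)² = (-⅓*3*0 + 2*√3)² = (-1*0 + 2*√3)² = (0 + 2*√3)² = (2*√3)² = 12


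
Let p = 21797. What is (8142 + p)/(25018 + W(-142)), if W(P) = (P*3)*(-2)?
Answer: 2303/1990 ≈ 1.1573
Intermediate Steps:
W(P) = -6*P (W(P) = (3*P)*(-2) = -6*P)
(8142 + p)/(25018 + W(-142)) = (8142 + 21797)/(25018 - 6*(-142)) = 29939/(25018 + 852) = 29939/25870 = 29939*(1/25870) = 2303/1990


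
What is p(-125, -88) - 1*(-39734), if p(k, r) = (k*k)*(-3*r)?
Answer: 4164734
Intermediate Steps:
p(k, r) = -3*r*k² (p(k, r) = k²*(-3*r) = -3*r*k²)
p(-125, -88) - 1*(-39734) = -3*(-88)*(-125)² - 1*(-39734) = -3*(-88)*15625 + 39734 = 4125000 + 39734 = 4164734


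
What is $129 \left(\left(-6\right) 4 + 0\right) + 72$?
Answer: $-3024$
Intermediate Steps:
$129 \left(\left(-6\right) 4 + 0\right) + 72 = 129 \left(-24 + 0\right) + 72 = 129 \left(-24\right) + 72 = -3096 + 72 = -3024$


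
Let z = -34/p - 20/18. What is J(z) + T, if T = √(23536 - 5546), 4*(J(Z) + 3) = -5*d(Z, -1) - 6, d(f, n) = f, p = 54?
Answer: -251/108 + √17990 ≈ 131.80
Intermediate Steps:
z = -47/27 (z = -34/54 - 20/18 = -34*1/54 - 20*1/18 = -17/27 - 10/9 = -47/27 ≈ -1.7407)
J(Z) = -9/2 - 5*Z/4 (J(Z) = -3 + (-5*Z - 6)/4 = -3 + (-6 - 5*Z)/4 = -3 + (-3/2 - 5*Z/4) = -9/2 - 5*Z/4)
T = √17990 ≈ 134.13
J(z) + T = (-9/2 - 5/4*(-47/27)) + √17990 = (-9/2 + 235/108) + √17990 = -251/108 + √17990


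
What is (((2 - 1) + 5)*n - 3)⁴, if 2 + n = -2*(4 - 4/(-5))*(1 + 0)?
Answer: 17363069361/625 ≈ 2.7781e+7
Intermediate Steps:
n = -58/5 (n = -2 - 2*(4 - 4/(-5))*(1 + 0) = -2 - 2*(4 - 4*(-⅕)) = -2 - 2*(4 + ⅘) = -2 - 48/5 = -58/5 ≈ -11.600)
(((2 - 1) + 5)*n - 3)⁴ = (((2 - 1) + 5)*(-58/5) - 3)⁴ = ((1 + 5)*(-58/5) - 3)⁴ = (6*(-58/5) - 3)⁴ = (-348/5 - 3)⁴ = (-363/5)⁴ = 17363069361/625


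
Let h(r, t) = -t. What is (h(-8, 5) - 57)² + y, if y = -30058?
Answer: -26214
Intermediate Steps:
(h(-8, 5) - 57)² + y = (-1*5 - 57)² - 30058 = (-5 - 57)² - 30058 = (-62)² - 30058 = 3844 - 30058 = -26214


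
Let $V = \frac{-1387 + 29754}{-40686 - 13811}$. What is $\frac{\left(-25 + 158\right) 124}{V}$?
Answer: $- \frac{47303396}{1493} \approx -31683.0$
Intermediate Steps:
$V = - \frac{28367}{54497}$ ($V = \frac{28367}{-54497} = 28367 \left(- \frac{1}{54497}\right) = - \frac{28367}{54497} \approx -0.52052$)
$\frac{\left(-25 + 158\right) 124}{V} = \frac{\left(-25 + 158\right) 124}{- \frac{28367}{54497}} = 133 \cdot 124 \left(- \frac{54497}{28367}\right) = 16492 \left(- \frac{54497}{28367}\right) = - \frac{47303396}{1493}$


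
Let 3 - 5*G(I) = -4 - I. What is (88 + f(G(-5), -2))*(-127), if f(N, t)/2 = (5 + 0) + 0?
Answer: -12446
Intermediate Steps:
G(I) = 7/5 + I/5 (G(I) = 3/5 - (-4 - I)/5 = 3/5 + (4/5 + I/5) = 7/5 + I/5)
f(N, t) = 10 (f(N, t) = 2*((5 + 0) + 0) = 2*(5 + 0) = 2*5 = 10)
(88 + f(G(-5), -2))*(-127) = (88 + 10)*(-127) = 98*(-127) = -12446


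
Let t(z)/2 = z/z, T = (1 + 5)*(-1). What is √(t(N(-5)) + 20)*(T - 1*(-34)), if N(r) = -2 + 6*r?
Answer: 28*√22 ≈ 131.33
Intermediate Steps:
T = -6 (T = 6*(-1) = -6)
t(z) = 2 (t(z) = 2*(z/z) = 2*1 = 2)
√(t(N(-5)) + 20)*(T - 1*(-34)) = √(2 + 20)*(-6 - 1*(-34)) = √22*(-6 + 34) = √22*28 = 28*√22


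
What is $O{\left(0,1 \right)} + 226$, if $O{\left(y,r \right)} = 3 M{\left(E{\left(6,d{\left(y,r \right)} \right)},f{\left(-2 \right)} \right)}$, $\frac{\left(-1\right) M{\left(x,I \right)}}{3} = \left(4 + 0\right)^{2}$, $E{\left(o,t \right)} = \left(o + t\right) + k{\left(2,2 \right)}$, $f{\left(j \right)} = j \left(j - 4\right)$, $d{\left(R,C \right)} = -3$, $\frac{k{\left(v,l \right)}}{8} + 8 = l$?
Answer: $82$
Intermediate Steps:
$k{\left(v,l \right)} = -64 + 8 l$
$f{\left(j \right)} = j \left(-4 + j\right)$
$E{\left(o,t \right)} = -48 + o + t$ ($E{\left(o,t \right)} = \left(o + t\right) + \left(-64 + 8 \cdot 2\right) = \left(o + t\right) + \left(-64 + 16\right) = \left(o + t\right) - 48 = -48 + o + t$)
$M{\left(x,I \right)} = -48$ ($M{\left(x,I \right)} = - 3 \left(4 + 0\right)^{2} = - 3 \cdot 4^{2} = \left(-3\right) 16 = -48$)
$O{\left(y,r \right)} = -144$ ($O{\left(y,r \right)} = 3 \left(-48\right) = -144$)
$O{\left(0,1 \right)} + 226 = -144 + 226 = 82$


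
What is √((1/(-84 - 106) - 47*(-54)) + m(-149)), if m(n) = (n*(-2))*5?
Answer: √145410610/190 ≈ 63.466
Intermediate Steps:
m(n) = -10*n (m(n) = -2*n*5 = -10*n)
√((1/(-84 - 106) - 47*(-54)) + m(-149)) = √((1/(-84 - 106) - 47*(-54)) - 10*(-149)) = √((1/(-190) + 2538) + 1490) = √((-1/190 + 2538) + 1490) = √(482219/190 + 1490) = √(765319/190) = √145410610/190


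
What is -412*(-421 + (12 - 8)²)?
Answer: 166860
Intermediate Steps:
-412*(-421 + (12 - 8)²) = -412*(-421 + 4²) = -412*(-421 + 16) = -412*(-405) = 166860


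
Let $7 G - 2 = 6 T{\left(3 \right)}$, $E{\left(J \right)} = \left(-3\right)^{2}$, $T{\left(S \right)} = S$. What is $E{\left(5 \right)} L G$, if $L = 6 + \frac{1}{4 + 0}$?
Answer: $\frac{1125}{7} \approx 160.71$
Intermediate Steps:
$E{\left(J \right)} = 9$
$G = \frac{20}{7}$ ($G = \frac{2}{7} + \frac{6 \cdot 3}{7} = \frac{2}{7} + \frac{1}{7} \cdot 18 = \frac{2}{7} + \frac{18}{7} = \frac{20}{7} \approx 2.8571$)
$L = \frac{25}{4}$ ($L = 6 + \frac{1}{4} = \frac{25}{4} \approx 6.25$)
$E{\left(5 \right)} L G = 9 \cdot \frac{25}{4} \cdot \frac{20}{7} = \frac{225}{4} \cdot \frac{20}{7} = \frac{1125}{7}$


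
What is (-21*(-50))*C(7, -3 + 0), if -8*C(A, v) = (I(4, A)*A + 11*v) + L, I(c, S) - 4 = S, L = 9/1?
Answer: -27825/4 ≈ -6956.3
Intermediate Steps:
L = 9 (L = 9*1 = 9)
I(c, S) = 4 + S
C(A, v) = -9/8 - 11*v/8 - A*(4 + A)/8 (C(A, v) = -(((4 + A)*A + 11*v) + 9)/8 = -((A*(4 + A) + 11*v) + 9)/8 = -((11*v + A*(4 + A)) + 9)/8 = -(9 + 11*v + A*(4 + A))/8 = -9/8 - 11*v/8 - A*(4 + A)/8)
(-21*(-50))*C(7, -3 + 0) = (-21*(-50))*(-9/8 - 11*(-3 + 0)/8 - ⅛*7*(4 + 7)) = 1050*(-9/8 - 11/8*(-3) - ⅛*7*11) = 1050*(-9/8 + 33/8 - 77/8) = 1050*(-53/8) = -27825/4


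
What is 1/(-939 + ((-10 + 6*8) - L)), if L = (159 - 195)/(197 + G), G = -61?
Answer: -34/30625 ≈ -0.0011102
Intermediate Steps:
L = -9/34 (L = (159 - 195)/(197 - 61) = -36/136 = -36*1/136 = -9/34 ≈ -0.26471)
1/(-939 + ((-10 + 6*8) - L)) = 1/(-939 + ((-10 + 6*8) - 1*(-9/34))) = 1/(-939 + ((-10 + 48) + 9/34)) = 1/(-939 + (38 + 9/34)) = 1/(-939 + 1301/34) = 1/(-30625/34) = -34/30625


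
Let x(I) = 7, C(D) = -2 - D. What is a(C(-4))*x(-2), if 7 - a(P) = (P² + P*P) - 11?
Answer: 70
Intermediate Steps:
a(P) = 18 - 2*P² (a(P) = 7 - ((P² + P*P) - 11) = 7 - ((P² + P²) - 11) = 7 - (2*P² - 11) = 7 - (-11 + 2*P²) = 7 + (11 - 2*P²) = 18 - 2*P²)
a(C(-4))*x(-2) = (18 - 2*(-2 - 1*(-4))²)*7 = (18 - 2*(-2 + 4)²)*7 = (18 - 2*2²)*7 = (18 - 2*4)*7 = (18 - 8)*7 = 10*7 = 70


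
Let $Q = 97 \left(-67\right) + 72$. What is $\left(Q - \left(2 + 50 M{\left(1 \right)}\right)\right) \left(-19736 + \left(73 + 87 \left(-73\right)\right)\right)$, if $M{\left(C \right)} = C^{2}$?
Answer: $168544706$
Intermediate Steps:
$Q = -6427$ ($Q = -6499 + 72 = -6427$)
$\left(Q - \left(2 + 50 M{\left(1 \right)}\right)\right) \left(-19736 + \left(73 + 87 \left(-73\right)\right)\right) = \left(-6427 - \left(2 + 50 \cdot 1^{2}\right)\right) \left(-19736 + \left(73 + 87 \left(-73\right)\right)\right) = \left(-6427 - 52\right) \left(-19736 + \left(73 - 6351\right)\right) = \left(-6427 - 52\right) \left(-19736 - 6278\right) = \left(-6427 - 52\right) \left(-26014\right) = \left(-6479\right) \left(-26014\right) = 168544706$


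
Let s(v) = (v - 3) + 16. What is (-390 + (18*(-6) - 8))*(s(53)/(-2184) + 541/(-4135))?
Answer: 61329477/752570 ≈ 81.493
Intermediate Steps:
s(v) = 13 + v (s(v) = (-3 + v) + 16 = 13 + v)
(-390 + (18*(-6) - 8))*(s(53)/(-2184) + 541/(-4135)) = (-390 + (18*(-6) - 8))*((13 + 53)/(-2184) + 541/(-4135)) = (-390 + (-108 - 8))*(66*(-1/2184) + 541*(-1/4135)) = (-390 - 116)*(-11/364 - 541/4135) = -506*(-242409/1505140) = 61329477/752570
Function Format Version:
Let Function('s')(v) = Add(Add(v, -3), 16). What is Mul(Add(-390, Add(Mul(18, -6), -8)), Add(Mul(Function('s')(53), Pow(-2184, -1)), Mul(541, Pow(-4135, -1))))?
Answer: Rational(61329477, 752570) ≈ 81.493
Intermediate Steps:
Function('s')(v) = Add(13, v) (Function('s')(v) = Add(Add(-3, v), 16) = Add(13, v))
Mul(Add(-390, Add(Mul(18, -6), -8)), Add(Mul(Function('s')(53), Pow(-2184, -1)), Mul(541, Pow(-4135, -1)))) = Mul(Add(-390, Add(Mul(18, -6), -8)), Add(Mul(Add(13, 53), Pow(-2184, -1)), Mul(541, Pow(-4135, -1)))) = Mul(Add(-390, Add(-108, -8)), Add(Mul(66, Rational(-1, 2184)), Mul(541, Rational(-1, 4135)))) = Mul(Add(-390, -116), Add(Rational(-11, 364), Rational(-541, 4135))) = Mul(-506, Rational(-242409, 1505140)) = Rational(61329477, 752570)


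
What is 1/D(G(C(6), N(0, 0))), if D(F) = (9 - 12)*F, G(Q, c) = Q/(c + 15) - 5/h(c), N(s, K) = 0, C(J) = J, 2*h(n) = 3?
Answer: 5/44 ≈ 0.11364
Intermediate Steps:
h(n) = 3/2 (h(n) = (1/2)*3 = 3/2)
G(Q, c) = -10/3 + Q/(15 + c) (G(Q, c) = Q/(c + 15) - 5/3/2 = Q/(15 + c) - 5*2/3 = Q/(15 + c) - 10/3 = -10/3 + Q/(15 + c))
D(F) = -3*F
1/D(G(C(6), N(0, 0))) = 1/(-3*(-50 + 6 - 10/3*0)/(15 + 0)) = 1/(-3*(-50 + 6 + 0)/15) = 1/(-(-44)/5) = 1/(-3*(-44/15)) = 1/(44/5) = 5/44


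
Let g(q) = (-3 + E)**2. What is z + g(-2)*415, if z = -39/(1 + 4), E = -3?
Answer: 74661/5 ≈ 14932.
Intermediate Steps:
z = -39/5 ≈ -7.8000
g(q) = 36 (g(q) = (-3 - 3)**2 = (-6)**2 = 36)
z + g(-2)*415 = -39/5 + 36*415 = -39/5 + 14940 = 74661/5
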